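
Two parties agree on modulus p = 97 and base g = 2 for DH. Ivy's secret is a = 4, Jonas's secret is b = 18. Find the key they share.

Ivy sends A = g^a mod p = 2^4 mod 97.
2^1 ≡ 2 (mod 97)
2^2 = (2^1)^2 ≡ 2^2 = 4 ≡ 4 (mod 97)
2^4 = (2^2)^2 ≡ 4^2 = 16 ≡ 16 (mod 97)
So A = 16. Jonas then computes K = A^b mod p = 16^18 mod 97.
16^1 ≡ 16 (mod 97)
16^2 = (16^1)^2 ≡ 16^2 = 256 ≡ 62 (mod 97)
16^4 = (16^2)^2 ≡ 62^2 = 3844 ≡ 61 (mod 97)
16^8 = (16^4)^2 ≡ 61^2 = 3721 ≡ 35 (mod 97)
16^16 = (16^8)^2 ≡ 35^2 = 1225 ≡ 61 (mod 97)
16^18 = 16^16 · 16^2 ≡ 61 · 62 ≡ 96 (mod 97).

96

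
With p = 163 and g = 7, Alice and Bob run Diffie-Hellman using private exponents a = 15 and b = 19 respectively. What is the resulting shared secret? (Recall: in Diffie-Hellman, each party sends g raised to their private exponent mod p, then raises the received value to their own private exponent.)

Alice sends A = g^a mod p = 7^15 mod 163.
7^1 ≡ 7 (mod 163)
7^2 = (7^1)^2 ≡ 7^2 = 49 ≡ 49 (mod 163)
7^4 = (7^2)^2 ≡ 49^2 = 2401 ≡ 119 (mod 163)
7^8 = (7^4)^2 ≡ 119^2 = 14161 ≡ 143 (mod 163)
7^15 = 7^8 · 7^4 · 7^2 · 7^1 ≡ 143 · 119 · 49 · 7 ≡ 127 (mod 163).
So A = 127. Bob then computes K = A^b mod p = 127^19 mod 163.
127^1 ≡ 127 (mod 163)
127^2 = (127^1)^2 ≡ 127^2 = 16129 ≡ 155 (mod 163)
127^4 = (127^2)^2 ≡ 155^2 = 24025 ≡ 64 (mod 163)
127^8 = (127^4)^2 ≡ 64^2 = 4096 ≡ 21 (mod 163)
127^16 = (127^8)^2 ≡ 21^2 = 441 ≡ 115 (mod 163)
127^19 = 127^16 · 127^2 · 127^1 ≡ 115 · 155 · 127 ≡ 31 (mod 163).

31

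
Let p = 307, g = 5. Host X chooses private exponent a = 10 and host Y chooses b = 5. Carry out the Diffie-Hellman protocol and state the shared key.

58

Host X sends A = g^a mod p = 5^10 mod 307.
5^1 ≡ 5 (mod 307)
5^2 = (5^1)^2 ≡ 5^2 = 25 ≡ 25 (mod 307)
5^4 = (5^2)^2 ≡ 25^2 = 625 ≡ 11 (mod 307)
5^8 = (5^4)^2 ≡ 11^2 = 121 ≡ 121 (mod 307)
5^10 = 5^8 · 5^2 ≡ 121 · 25 ≡ 262 (mod 307).
So A = 262. Host Y then computes K = A^b mod p = 262^5 mod 307.
262^1 ≡ 262 (mod 307)
262^2 = (262^1)^2 ≡ 262^2 = 68644 ≡ 183 (mod 307)
262^4 = (262^2)^2 ≡ 183^2 = 33489 ≡ 26 (mod 307)
262^5 = 262^4 · 262^1 ≡ 26 · 262 ≡ 58 (mod 307).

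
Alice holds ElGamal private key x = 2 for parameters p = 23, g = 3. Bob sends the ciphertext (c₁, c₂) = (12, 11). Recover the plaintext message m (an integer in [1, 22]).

21

Shared mask s = c₁^x mod p = 12^2 mod 23.
12^1 ≡ 12 (mod 23)
12^2 = (12^1)^2 ≡ 12^2 = 144 ≡ 6 (mod 23)
So s = 6; s⁻¹ ≡ 4 (mod 23).
m = c₂ · s⁻¹ mod 23 = 11 · 4 mod 23 = 21.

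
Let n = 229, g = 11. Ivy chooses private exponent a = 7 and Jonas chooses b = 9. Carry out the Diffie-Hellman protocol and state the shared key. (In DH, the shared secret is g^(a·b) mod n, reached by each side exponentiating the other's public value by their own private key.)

212

Jonas sends B = g^b mod n = 11^9 mod 229.
11^1 ≡ 11 (mod 229)
11^2 = (11^1)^2 ≡ 11^2 = 121 ≡ 121 (mod 229)
11^4 = (11^2)^2 ≡ 121^2 = 14641 ≡ 214 (mod 229)
11^8 = (11^4)^2 ≡ 214^2 = 45796 ≡ 225 (mod 229)
11^9 = 11^8 · 11^1 ≡ 225 · 11 ≡ 185 (mod 229).
So B = 185. Ivy then computes K = B^a mod n = 185^7 mod 229.
185^1 ≡ 185 (mod 229)
185^2 = (185^1)^2 ≡ 185^2 = 34225 ≡ 104 (mod 229)
185^4 = (185^2)^2 ≡ 104^2 = 10816 ≡ 53 (mod 229)
185^7 = 185^4 · 185^2 · 185^1 ≡ 53 · 104 · 185 ≡ 212 (mod 229).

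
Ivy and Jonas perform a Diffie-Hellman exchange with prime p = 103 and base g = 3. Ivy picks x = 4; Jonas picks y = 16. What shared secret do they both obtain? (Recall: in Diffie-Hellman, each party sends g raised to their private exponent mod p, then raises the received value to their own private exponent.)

14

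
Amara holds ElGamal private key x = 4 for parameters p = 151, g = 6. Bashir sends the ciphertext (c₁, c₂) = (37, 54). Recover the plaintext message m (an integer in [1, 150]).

70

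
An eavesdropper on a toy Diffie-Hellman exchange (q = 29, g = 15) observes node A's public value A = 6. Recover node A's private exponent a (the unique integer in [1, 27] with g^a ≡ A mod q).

22

Try successive powers of 15 modulo 29:
15^1 ≡ 15
15^2 ≡ 22
15^3 ≡ 11
15^4 ≡ 20
15^5 ≡ 10
15^6 ≡ 5
15^7 ≡ 17
15^8 ≡ 23
15^9 ≡ 26
15^10 ≡ 13
15^11 ≡ 21
15^12 ≡ 25
15^13 ≡ 27
15^14 ≡ 28
15^15 ≡ 14
15^16 ≡ 7
15^17 ≡ 18
15^18 ≡ 9
15^19 ≡ 19
15^20 ≡ 24
15^21 ≡ 12
15^22 ≡ 6
Found: a = 22.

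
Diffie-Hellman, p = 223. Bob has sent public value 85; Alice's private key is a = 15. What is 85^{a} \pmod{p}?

207

Shared key K = 85^15 mod 223.
85^1 ≡ 85 (mod 223)
85^2 = (85^1)^2 ≡ 85^2 = 7225 ≡ 89 (mod 223)
85^4 = (85^2)^2 ≡ 89^2 = 7921 ≡ 116 (mod 223)
85^8 = (85^4)^2 ≡ 116^2 = 13456 ≡ 76 (mod 223)
85^15 = 85^8 · 85^4 · 85^2 · 85^1 ≡ 76 · 116 · 89 · 85 ≡ 207 (mod 223).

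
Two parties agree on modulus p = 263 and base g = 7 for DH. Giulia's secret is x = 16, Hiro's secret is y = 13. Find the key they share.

221

Hiro sends B = g^y mod p = 7^13 mod 263.
7^1 ≡ 7 (mod 263)
7^2 = (7^1)^2 ≡ 7^2 = 49 ≡ 49 (mod 263)
7^4 = (7^2)^2 ≡ 49^2 = 2401 ≡ 34 (mod 263)
7^8 = (7^4)^2 ≡ 34^2 = 1156 ≡ 104 (mod 263)
7^13 = 7^8 · 7^4 · 7^1 ≡ 104 · 34 · 7 ≡ 30 (mod 263).
So B = 30. Giulia then computes K = B^x mod p = 30^16 mod 263.
30^1 ≡ 30 (mod 263)
30^2 = (30^1)^2 ≡ 30^2 = 900 ≡ 111 (mod 263)
30^4 = (30^2)^2 ≡ 111^2 = 12321 ≡ 223 (mod 263)
30^8 = (30^4)^2 ≡ 223^2 = 49729 ≡ 22 (mod 263)
30^16 = (30^8)^2 ≡ 22^2 = 484 ≡ 221 (mod 263)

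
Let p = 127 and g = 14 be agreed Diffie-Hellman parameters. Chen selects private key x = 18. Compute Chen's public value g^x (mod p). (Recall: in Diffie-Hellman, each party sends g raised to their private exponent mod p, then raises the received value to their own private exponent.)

Public value = 14^18 (mod 127).
14^1 ≡ 14 (mod 127)
14^2 = (14^1)^2 ≡ 14^2 = 196 ≡ 69 (mod 127)
14^4 = (14^2)^2 ≡ 69^2 = 4761 ≡ 62 (mod 127)
14^8 = (14^4)^2 ≡ 62^2 = 3844 ≡ 34 (mod 127)
14^16 = (14^8)^2 ≡ 34^2 = 1156 ≡ 13 (mod 127)
14^18 = 14^16 · 14^2 ≡ 13 · 69 ≡ 8 (mod 127).

8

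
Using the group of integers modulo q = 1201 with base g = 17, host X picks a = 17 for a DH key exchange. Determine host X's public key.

Public value = 17^17 (mod 1201).
17^1 ≡ 17 (mod 1201)
17^2 = (17^1)^2 ≡ 17^2 = 289 ≡ 289 (mod 1201)
17^4 = (17^2)^2 ≡ 289^2 = 83521 ≡ 652 (mod 1201)
17^8 = (17^4)^2 ≡ 652^2 = 425104 ≡ 1151 (mod 1201)
17^16 = (17^8)^2 ≡ 1151^2 = 1324801 ≡ 98 (mod 1201)
17^17 = 17^16 · 17^1 ≡ 98 · 17 ≡ 465 (mod 1201).

465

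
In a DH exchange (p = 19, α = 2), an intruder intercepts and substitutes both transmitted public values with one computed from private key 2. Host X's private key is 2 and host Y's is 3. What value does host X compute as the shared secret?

16

Host X receives an intruder's public value M = 2^2 mod 19 instead of the honest one.
2^1 ≡ 2 (mod 19)
2^2 = (2^1)^2 ≡ 2^2 = 4 ≡ 4 (mod 19)
So M = 4. Host X computes K = M^2 mod 19.
4^1 ≡ 4 (mod 19)
4^2 = (4^1)^2 ≡ 4^2 = 16 ≡ 16 (mod 19)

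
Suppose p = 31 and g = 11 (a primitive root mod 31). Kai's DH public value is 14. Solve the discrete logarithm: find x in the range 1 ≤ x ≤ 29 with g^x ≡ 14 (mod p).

14

Try successive powers of 11 modulo 31:
11^1 ≡ 11
11^2 ≡ 28
11^3 ≡ 29
11^4 ≡ 9
11^5 ≡ 6
11^6 ≡ 4
11^7 ≡ 13
11^8 ≡ 19
11^9 ≡ 23
11^10 ≡ 5
11^11 ≡ 24
11^12 ≡ 16
11^13 ≡ 21
11^14 ≡ 14
Found: x = 14.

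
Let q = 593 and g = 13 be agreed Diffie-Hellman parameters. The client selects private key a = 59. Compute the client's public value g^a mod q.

Public value = 13^59 mod 593.
13^1 ≡ 13 (mod 593)
13^2 = (13^1)^2 ≡ 13^2 = 169 ≡ 169 (mod 593)
13^4 = (13^2)^2 ≡ 169^2 = 28561 ≡ 97 (mod 593)
13^8 = (13^4)^2 ≡ 97^2 = 9409 ≡ 514 (mod 593)
13^16 = (13^8)^2 ≡ 514^2 = 264196 ≡ 311 (mod 593)
13^32 = (13^16)^2 ≡ 311^2 = 96721 ≡ 62 (mod 593)
13^59 = 13^32 · 13^16 · 13^8 · 13^2 · 13^1 ≡ 62 · 311 · 514 · 169 · 13 ≡ 581 (mod 593).

581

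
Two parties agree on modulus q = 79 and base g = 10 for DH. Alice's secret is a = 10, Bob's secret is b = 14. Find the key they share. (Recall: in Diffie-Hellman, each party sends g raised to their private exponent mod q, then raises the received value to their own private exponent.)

38

Bob sends B = g^b mod q = 10^14 mod 79.
10^1 ≡ 10 (mod 79)
10^2 = (10^1)^2 ≡ 10^2 = 100 ≡ 21 (mod 79)
10^4 = (10^2)^2 ≡ 21^2 = 441 ≡ 46 (mod 79)
10^8 = (10^4)^2 ≡ 46^2 = 2116 ≡ 62 (mod 79)
10^14 = 10^8 · 10^4 · 10^2 ≡ 62 · 46 · 21 ≡ 10 (mod 79).
So B = 10. Alice then computes K = B^a mod q = 10^10 mod 79.
10^1 ≡ 10 (mod 79)
10^2 = (10^1)^2 ≡ 10^2 = 100 ≡ 21 (mod 79)
10^4 = (10^2)^2 ≡ 21^2 = 441 ≡ 46 (mod 79)
10^8 = (10^4)^2 ≡ 46^2 = 2116 ≡ 62 (mod 79)
10^10 = 10^8 · 10^2 ≡ 62 · 21 ≡ 38 (mod 79).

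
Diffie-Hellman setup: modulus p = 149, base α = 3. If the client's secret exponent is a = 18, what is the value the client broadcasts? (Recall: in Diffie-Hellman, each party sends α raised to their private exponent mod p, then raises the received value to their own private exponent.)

Public value = 3^18 (mod 149).
3^1 ≡ 3 (mod 149)
3^2 = (3^1)^2 ≡ 3^2 = 9 ≡ 9 (mod 149)
3^4 = (3^2)^2 ≡ 9^2 = 81 ≡ 81 (mod 149)
3^8 = (3^4)^2 ≡ 81^2 = 6561 ≡ 5 (mod 149)
3^16 = (3^8)^2 ≡ 5^2 = 25 ≡ 25 (mod 149)
3^18 = 3^16 · 3^2 ≡ 25 · 9 ≡ 76 (mod 149).

76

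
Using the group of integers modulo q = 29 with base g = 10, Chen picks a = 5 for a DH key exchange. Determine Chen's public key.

8

Public value = 10^5 mod 29.
10^1 ≡ 10 (mod 29)
10^2 = (10^1)^2 ≡ 10^2 = 100 ≡ 13 (mod 29)
10^4 = (10^2)^2 ≡ 13^2 = 169 ≡ 24 (mod 29)
10^5 = 10^4 · 10^1 ≡ 24 · 10 ≡ 8 (mod 29).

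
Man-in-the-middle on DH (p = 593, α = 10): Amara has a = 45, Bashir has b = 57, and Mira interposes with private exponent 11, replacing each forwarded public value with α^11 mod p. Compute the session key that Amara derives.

Amara receives Mira's public value M = 10^11 mod 593 instead of the honest one.
10^1 ≡ 10 (mod 593)
10^2 = (10^1)^2 ≡ 10^2 = 100 ≡ 100 (mod 593)
10^4 = (10^2)^2 ≡ 100^2 = 10000 ≡ 512 (mod 593)
10^8 = (10^4)^2 ≡ 512^2 = 262144 ≡ 38 (mod 593)
10^11 = 10^8 · 10^2 · 10^1 ≡ 38 · 100 · 10 ≡ 48 (mod 593).
So M = 48. Amara computes K = M^45 mod 593.
48^1 ≡ 48 (mod 593)
48^2 = (48^1)^2 ≡ 48^2 = 2304 ≡ 525 (mod 593)
48^4 = (48^2)^2 ≡ 525^2 = 275625 ≡ 473 (mod 593)
48^8 = (48^4)^2 ≡ 473^2 = 223729 ≡ 168 (mod 593)
48^16 = (48^8)^2 ≡ 168^2 = 28224 ≡ 353 (mod 593)
48^32 = (48^16)^2 ≡ 353^2 = 124609 ≡ 79 (mod 593)
48^45 = 48^32 · 48^8 · 48^4 · 48^1 ≡ 79 · 168 · 473 · 48 ≡ 468 (mod 593).

468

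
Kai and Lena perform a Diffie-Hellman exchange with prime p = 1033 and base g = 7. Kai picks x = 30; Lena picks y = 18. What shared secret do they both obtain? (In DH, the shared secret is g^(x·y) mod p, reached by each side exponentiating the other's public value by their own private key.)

707

Kai sends A = g^x mod p = 7^30 mod 1033.
7^1 ≡ 7 (mod 1033)
7^2 = (7^1)^2 ≡ 7^2 = 49 ≡ 49 (mod 1033)
7^4 = (7^2)^2 ≡ 49^2 = 2401 ≡ 335 (mod 1033)
7^8 = (7^4)^2 ≡ 335^2 = 112225 ≡ 661 (mod 1033)
7^16 = (7^8)^2 ≡ 661^2 = 436921 ≡ 995 (mod 1033)
7^30 = 7^16 · 7^8 · 7^4 · 7^2 ≡ 995 · 661 · 335 · 49 ≡ 683 (mod 1033).
So A = 683. Lena then computes K = A^y mod p = 683^18 mod 1033.
683^1 ≡ 683 (mod 1033)
683^2 = (683^1)^2 ≡ 683^2 = 466489 ≡ 606 (mod 1033)
683^4 = (683^2)^2 ≡ 606^2 = 367236 ≡ 521 (mod 1033)
683^8 = (683^4)^2 ≡ 521^2 = 271441 ≡ 795 (mod 1033)
683^16 = (683^8)^2 ≡ 795^2 = 632025 ≡ 862 (mod 1033)
683^18 = 683^16 · 683^2 ≡ 862 · 606 ≡ 707 (mod 1033).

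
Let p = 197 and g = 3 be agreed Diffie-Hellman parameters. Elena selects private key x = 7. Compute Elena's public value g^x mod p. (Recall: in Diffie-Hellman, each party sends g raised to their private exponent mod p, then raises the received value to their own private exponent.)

Public value = 3^7 mod 197.
3^1 ≡ 3 (mod 197)
3^2 = (3^1)^2 ≡ 3^2 = 9 ≡ 9 (mod 197)
3^4 = (3^2)^2 ≡ 9^2 = 81 ≡ 81 (mod 197)
3^7 = 3^4 · 3^2 · 3^1 ≡ 81 · 9 · 3 ≡ 20 (mod 197).

20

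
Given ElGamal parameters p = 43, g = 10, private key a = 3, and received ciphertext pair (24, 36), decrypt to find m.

14

Shared mask s = c₁^a mod p = 24^3 mod 43.
24^1 ≡ 24 (mod 43)
24^2 = (24^1)^2 ≡ 24^2 = 576 ≡ 17 (mod 43)
24^3 = 24^2 · 24^1 ≡ 17 · 24 ≡ 21 (mod 43).
So s = 21; s⁻¹ ≡ 41 (mod 43).
m = c₂ · s⁻¹ mod 43 = 36 · 41 mod 43 = 14.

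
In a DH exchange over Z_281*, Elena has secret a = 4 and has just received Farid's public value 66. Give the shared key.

211

Shared key K = 66^4 mod 281.
66^1 ≡ 66 (mod 281)
66^2 = (66^1)^2 ≡ 66^2 = 4356 ≡ 141 (mod 281)
66^4 = (66^2)^2 ≡ 141^2 = 19881 ≡ 211 (mod 281)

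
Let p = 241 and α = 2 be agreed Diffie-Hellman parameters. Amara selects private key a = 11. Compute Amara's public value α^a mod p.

120

Public value = 2^11 mod 241.
2^1 ≡ 2 (mod 241)
2^2 = (2^1)^2 ≡ 2^2 = 4 ≡ 4 (mod 241)
2^4 = (2^2)^2 ≡ 4^2 = 16 ≡ 16 (mod 241)
2^8 = (2^4)^2 ≡ 16^2 = 256 ≡ 15 (mod 241)
2^11 = 2^8 · 2^2 · 2^1 ≡ 15 · 4 · 2 ≡ 120 (mod 241).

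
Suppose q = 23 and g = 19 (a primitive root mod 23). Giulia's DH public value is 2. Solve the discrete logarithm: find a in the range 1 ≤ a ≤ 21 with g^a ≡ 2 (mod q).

6

Try successive powers of 19 modulo 23:
19^1 ≡ 19
19^2 ≡ 16
19^3 ≡ 5
19^4 ≡ 3
19^5 ≡ 11
19^6 ≡ 2
Found: a = 6.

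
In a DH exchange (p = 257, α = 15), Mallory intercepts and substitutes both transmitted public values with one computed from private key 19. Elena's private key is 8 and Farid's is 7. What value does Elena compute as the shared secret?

241

Elena receives Mallory's public value M = 15^19 mod 257 instead of the honest one.
15^1 ≡ 15 (mod 257)
15^2 = (15^1)^2 ≡ 15^2 = 225 ≡ 225 (mod 257)
15^4 = (15^2)^2 ≡ 225^2 = 50625 ≡ 253 (mod 257)
15^8 = (15^4)^2 ≡ 253^2 = 64009 ≡ 16 (mod 257)
15^16 = (15^8)^2 ≡ 16^2 = 256 ≡ 256 (mod 257)
15^19 = 15^16 · 15^2 · 15^1 ≡ 256 · 225 · 15 ≡ 223 (mod 257).
So M = 223. Elena computes K = M^8 mod 257.
223^1 ≡ 223 (mod 257)
223^2 = (223^1)^2 ≡ 223^2 = 49729 ≡ 128 (mod 257)
223^4 = (223^2)^2 ≡ 128^2 = 16384 ≡ 193 (mod 257)
223^8 = (223^4)^2 ≡ 193^2 = 37249 ≡ 241 (mod 257)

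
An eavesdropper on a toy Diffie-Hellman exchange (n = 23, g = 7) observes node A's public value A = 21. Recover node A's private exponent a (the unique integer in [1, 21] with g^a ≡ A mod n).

Try successive powers of 7 modulo 23:
7^1 ≡ 7
7^2 ≡ 3
7^3 ≡ 21
Found: a = 3.

3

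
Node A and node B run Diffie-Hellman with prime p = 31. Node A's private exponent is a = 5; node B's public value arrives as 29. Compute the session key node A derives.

Shared key K = 29^5 mod 31.
29^1 ≡ 29 (mod 31)
29^2 = (29^1)^2 ≡ 29^2 = 841 ≡ 4 (mod 31)
29^4 = (29^2)^2 ≡ 4^2 = 16 ≡ 16 (mod 31)
29^5 = 29^4 · 29^1 ≡ 16 · 29 ≡ 30 (mod 31).

30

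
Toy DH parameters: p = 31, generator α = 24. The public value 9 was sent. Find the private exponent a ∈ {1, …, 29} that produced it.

Try successive powers of 24 modulo 31:
24^1 ≡ 24
24^2 ≡ 18
24^3 ≡ 29
24^4 ≡ 14
24^5 ≡ 26
24^6 ≡ 4
24^7 ≡ 3
24^8 ≡ 10
24^9 ≡ 23
24^10 ≡ 25
24^11 ≡ 11
24^12 ≡ 16
24^13 ≡ 12
24^14 ≡ 9
Found: a = 14.

14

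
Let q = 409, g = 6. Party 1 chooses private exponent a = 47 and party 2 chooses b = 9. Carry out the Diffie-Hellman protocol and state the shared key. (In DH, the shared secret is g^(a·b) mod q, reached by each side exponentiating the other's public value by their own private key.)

125

Party 1 sends A = g^a mod q = 6^47 mod 409.
6^1 ≡ 6 (mod 409)
6^2 = (6^1)^2 ≡ 6^2 = 36 ≡ 36 (mod 409)
6^4 = (6^2)^2 ≡ 36^2 = 1296 ≡ 69 (mod 409)
6^8 = (6^4)^2 ≡ 69^2 = 4761 ≡ 262 (mod 409)
6^16 = (6^8)^2 ≡ 262^2 = 68644 ≡ 341 (mod 409)
6^32 = (6^16)^2 ≡ 341^2 = 116281 ≡ 125 (mod 409)
6^47 = 6^32 · 6^8 · 6^4 · 6^2 · 6^1 ≡ 125 · 262 · 69 · 36 · 6 ≡ 83 (mod 409).
So A = 83. Party 2 then computes K = A^b mod q = 83^9 mod 409.
83^1 ≡ 83 (mod 409)
83^2 = (83^1)^2 ≡ 83^2 = 6889 ≡ 345 (mod 409)
83^4 = (83^2)^2 ≡ 345^2 = 119025 ≡ 6 (mod 409)
83^8 = (83^4)^2 ≡ 6^2 = 36 ≡ 36 (mod 409)
83^9 = 83^8 · 83^1 ≡ 36 · 83 ≡ 125 (mod 409).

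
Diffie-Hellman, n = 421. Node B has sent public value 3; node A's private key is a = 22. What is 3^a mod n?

416

Shared key K = 3^22 mod 421.
3^1 ≡ 3 (mod 421)
3^2 = (3^1)^2 ≡ 3^2 = 9 ≡ 9 (mod 421)
3^4 = (3^2)^2 ≡ 9^2 = 81 ≡ 81 (mod 421)
3^8 = (3^4)^2 ≡ 81^2 = 6561 ≡ 246 (mod 421)
3^16 = (3^8)^2 ≡ 246^2 = 60516 ≡ 313 (mod 421)
3^22 = 3^16 · 3^4 · 3^2 ≡ 313 · 81 · 9 ≡ 416 (mod 421).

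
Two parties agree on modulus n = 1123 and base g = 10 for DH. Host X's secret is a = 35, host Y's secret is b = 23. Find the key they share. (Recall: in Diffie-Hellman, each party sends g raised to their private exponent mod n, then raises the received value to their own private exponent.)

Host X sends A = g^a mod n = 10^35 mod 1123.
10^1 ≡ 10 (mod 1123)
10^2 = (10^1)^2 ≡ 10^2 = 100 ≡ 100 (mod 1123)
10^4 = (10^2)^2 ≡ 100^2 = 10000 ≡ 1016 (mod 1123)
10^8 = (10^4)^2 ≡ 1016^2 = 1032256 ≡ 219 (mod 1123)
10^16 = (10^8)^2 ≡ 219^2 = 47961 ≡ 795 (mod 1123)
10^32 = (10^16)^2 ≡ 795^2 = 632025 ≡ 899 (mod 1123)
10^35 = 10^32 · 10^2 · 10^1 ≡ 899 · 100 · 10 ≡ 600 (mod 1123).
So A = 600. Host Y then computes K = A^b mod n = 600^23 mod 1123.
600^1 ≡ 600 (mod 1123)
600^2 = (600^1)^2 ≡ 600^2 = 360000 ≡ 640 (mod 1123)
600^4 = (600^2)^2 ≡ 640^2 = 409600 ≡ 828 (mod 1123)
600^8 = (600^4)^2 ≡ 828^2 = 685584 ≡ 554 (mod 1123)
600^16 = (600^8)^2 ≡ 554^2 = 306916 ≡ 337 (mod 1123)
600^23 = 600^16 · 600^4 · 600^2 · 600^1 ≡ 337 · 828 · 640 · 600 ≡ 824 (mod 1123).

824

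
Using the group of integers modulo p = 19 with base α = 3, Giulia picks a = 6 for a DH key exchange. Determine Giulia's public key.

7

Public value = 3^6 (mod 19).
3^1 ≡ 3 (mod 19)
3^2 = (3^1)^2 ≡ 3^2 = 9 ≡ 9 (mod 19)
3^4 = (3^2)^2 ≡ 9^2 = 81 ≡ 5 (mod 19)
3^6 = 3^4 · 3^2 ≡ 5 · 9 ≡ 7 (mod 19).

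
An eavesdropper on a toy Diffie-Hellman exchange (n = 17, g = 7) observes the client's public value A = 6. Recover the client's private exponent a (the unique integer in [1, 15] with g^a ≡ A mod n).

13

Try successive powers of 7 modulo 17:
7^1 ≡ 7
7^2 ≡ 15
7^3 ≡ 3
7^4 ≡ 4
7^5 ≡ 11
7^6 ≡ 9
7^7 ≡ 12
7^8 ≡ 16
7^9 ≡ 10
7^10 ≡ 2
7^11 ≡ 14
7^12 ≡ 13
7^13 ≡ 6
Found: a = 13.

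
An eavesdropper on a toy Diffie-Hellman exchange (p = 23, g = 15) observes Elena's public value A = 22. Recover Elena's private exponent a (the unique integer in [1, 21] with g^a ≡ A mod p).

11

Try successive powers of 15 modulo 23:
15^1 ≡ 15
15^2 ≡ 18
15^3 ≡ 17
15^4 ≡ 2
15^5 ≡ 7
15^6 ≡ 13
15^7 ≡ 11
15^8 ≡ 4
15^9 ≡ 14
15^10 ≡ 3
15^11 ≡ 22
Found: a = 11.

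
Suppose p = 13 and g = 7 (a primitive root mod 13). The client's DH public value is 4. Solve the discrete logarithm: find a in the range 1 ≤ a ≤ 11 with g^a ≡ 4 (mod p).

Try successive powers of 7 modulo 13:
7^1 ≡ 7
7^2 ≡ 10
7^3 ≡ 5
7^4 ≡ 9
7^5 ≡ 11
7^6 ≡ 12
7^7 ≡ 6
7^8 ≡ 3
7^9 ≡ 8
7^10 ≡ 4
Found: a = 10.

10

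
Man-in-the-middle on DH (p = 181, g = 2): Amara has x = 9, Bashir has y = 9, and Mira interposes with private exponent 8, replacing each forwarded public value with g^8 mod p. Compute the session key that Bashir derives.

42

Bashir receives Mira's public value M = 2^8 mod 181 instead of the honest one.
2^1 ≡ 2 (mod 181)
2^2 = (2^1)^2 ≡ 2^2 = 4 ≡ 4 (mod 181)
2^4 = (2^2)^2 ≡ 4^2 = 16 ≡ 16 (mod 181)
2^8 = (2^4)^2 ≡ 16^2 = 256 ≡ 75 (mod 181)
So M = 75. Bashir computes K = M^9 mod 181.
75^1 ≡ 75 (mod 181)
75^2 = (75^1)^2 ≡ 75^2 = 5625 ≡ 14 (mod 181)
75^4 = (75^2)^2 ≡ 14^2 = 196 ≡ 15 (mod 181)
75^8 = (75^4)^2 ≡ 15^2 = 225 ≡ 44 (mod 181)
75^9 = 75^8 · 75^1 ≡ 44 · 75 ≡ 42 (mod 181).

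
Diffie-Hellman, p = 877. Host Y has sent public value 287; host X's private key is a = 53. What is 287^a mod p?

Shared key K = 287^53 mod 877.
287^1 ≡ 287 (mod 877)
287^2 = (287^1)^2 ≡ 287^2 = 82369 ≡ 808 (mod 877)
287^4 = (287^2)^2 ≡ 808^2 = 652864 ≡ 376 (mod 877)
287^8 = (287^4)^2 ≡ 376^2 = 141376 ≡ 179 (mod 877)
287^16 = (287^8)^2 ≡ 179^2 = 32041 ≡ 469 (mod 877)
287^32 = (287^16)^2 ≡ 469^2 = 219961 ≡ 711 (mod 877)
287^53 = 287^32 · 287^16 · 287^4 · 287^1 ≡ 711 · 469 · 376 · 287 ≡ 266 (mod 877).

266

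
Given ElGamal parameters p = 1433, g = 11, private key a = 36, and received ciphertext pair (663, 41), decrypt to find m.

Shared mask s = c₁^a mod p = 663^36 mod 1433.
663^1 ≡ 663 (mod 1433)
663^2 = (663^1)^2 ≡ 663^2 = 439569 ≡ 1071 (mod 1433)
663^4 = (663^2)^2 ≡ 1071^2 = 1147041 ≡ 641 (mod 1433)
663^8 = (663^4)^2 ≡ 641^2 = 410881 ≡ 1043 (mod 1433)
663^16 = (663^8)^2 ≡ 1043^2 = 1087849 ≡ 202 (mod 1433)
663^32 = (663^16)^2 ≡ 202^2 = 40804 ≡ 680 (mod 1433)
663^36 = 663^32 · 663^4 ≡ 680 · 641 ≡ 248 (mod 1433).
So s = 248; s⁻¹ ≡ 1381 (mod 1433).
m = c₂ · s⁻¹ mod 1433 = 41 · 1381 mod 1433 = 734.

734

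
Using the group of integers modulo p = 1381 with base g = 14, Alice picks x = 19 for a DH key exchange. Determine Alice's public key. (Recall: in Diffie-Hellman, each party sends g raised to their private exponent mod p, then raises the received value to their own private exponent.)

Public value = 14^19 mod 1381.
14^1 ≡ 14 (mod 1381)
14^2 = (14^1)^2 ≡ 14^2 = 196 ≡ 196 (mod 1381)
14^4 = (14^2)^2 ≡ 196^2 = 38416 ≡ 1129 (mod 1381)
14^8 = (14^4)^2 ≡ 1129^2 = 1274641 ≡ 1359 (mod 1381)
14^16 = (14^8)^2 ≡ 1359^2 = 1846881 ≡ 484 (mod 1381)
14^19 = 14^16 · 14^2 · 14^1 ≡ 484 · 196 · 14 ≡ 955 (mod 1381).

955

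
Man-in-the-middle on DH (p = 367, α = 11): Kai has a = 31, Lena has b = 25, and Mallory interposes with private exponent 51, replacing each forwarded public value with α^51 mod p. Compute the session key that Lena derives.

247

Lena receives Mallory's public value M = 11^51 mod 367 instead of the honest one.
11^1 ≡ 11 (mod 367)
11^2 = (11^1)^2 ≡ 11^2 = 121 ≡ 121 (mod 367)
11^4 = (11^2)^2 ≡ 121^2 = 14641 ≡ 328 (mod 367)
11^8 = (11^4)^2 ≡ 328^2 = 107584 ≡ 53 (mod 367)
11^16 = (11^8)^2 ≡ 53^2 = 2809 ≡ 240 (mod 367)
11^32 = (11^16)^2 ≡ 240^2 = 57600 ≡ 348 (mod 367)
11^51 = 11^32 · 11^16 · 11^2 · 11^1 ≡ 348 · 240 · 121 · 11 ≡ 86 (mod 367).
So M = 86. Lena computes K = M^25 mod 367.
86^1 ≡ 86 (mod 367)
86^2 = (86^1)^2 ≡ 86^2 = 7396 ≡ 56 (mod 367)
86^4 = (86^2)^2 ≡ 56^2 = 3136 ≡ 200 (mod 367)
86^8 = (86^4)^2 ≡ 200^2 = 40000 ≡ 364 (mod 367)
86^16 = (86^8)^2 ≡ 364^2 = 132496 ≡ 9 (mod 367)
86^25 = 86^16 · 86^8 · 86^1 ≡ 9 · 364 · 86 ≡ 247 (mod 367).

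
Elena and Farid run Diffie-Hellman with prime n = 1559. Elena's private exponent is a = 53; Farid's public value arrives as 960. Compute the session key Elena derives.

352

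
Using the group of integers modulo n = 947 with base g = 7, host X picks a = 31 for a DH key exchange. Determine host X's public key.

47

Public value = 7^31 (mod 947).
7^1 ≡ 7 (mod 947)
7^2 = (7^1)^2 ≡ 7^2 = 49 ≡ 49 (mod 947)
7^4 = (7^2)^2 ≡ 49^2 = 2401 ≡ 507 (mod 947)
7^8 = (7^4)^2 ≡ 507^2 = 257049 ≡ 412 (mod 947)
7^16 = (7^8)^2 ≡ 412^2 = 169744 ≡ 231 (mod 947)
7^31 = 7^16 · 7^8 · 7^4 · 7^2 · 7^1 ≡ 231 · 412 · 507 · 49 · 7 ≡ 47 (mod 947).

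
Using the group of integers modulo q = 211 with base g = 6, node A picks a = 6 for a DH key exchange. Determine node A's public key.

25

Public value = 6^6 (mod 211).
6^1 ≡ 6 (mod 211)
6^2 = (6^1)^2 ≡ 6^2 = 36 ≡ 36 (mod 211)
6^4 = (6^2)^2 ≡ 36^2 = 1296 ≡ 30 (mod 211)
6^6 = 6^4 · 6^2 ≡ 30 · 36 ≡ 25 (mod 211).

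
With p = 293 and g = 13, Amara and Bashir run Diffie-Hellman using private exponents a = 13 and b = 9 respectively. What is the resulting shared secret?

166

Bashir sends B = g^b mod p = 13^9 mod 293.
13^1 ≡ 13 (mod 293)
13^2 = (13^1)^2 ≡ 13^2 = 169 ≡ 169 (mod 293)
13^4 = (13^2)^2 ≡ 169^2 = 28561 ≡ 140 (mod 293)
13^8 = (13^4)^2 ≡ 140^2 = 19600 ≡ 262 (mod 293)
13^9 = 13^8 · 13^1 ≡ 262 · 13 ≡ 183 (mod 293).
So B = 183. Amara then computes K = B^a mod p = 183^13 mod 293.
183^1 ≡ 183 (mod 293)
183^2 = (183^1)^2 ≡ 183^2 = 33489 ≡ 87 (mod 293)
183^4 = (183^2)^2 ≡ 87^2 = 7569 ≡ 244 (mod 293)
183^8 = (183^4)^2 ≡ 244^2 = 59536 ≡ 57 (mod 293)
183^13 = 183^8 · 183^4 · 183^1 ≡ 57 · 244 · 183 ≡ 166 (mod 293).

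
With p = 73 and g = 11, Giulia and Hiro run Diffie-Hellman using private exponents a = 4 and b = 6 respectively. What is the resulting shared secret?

8

Giulia sends A = g^a mod p = 11^4 mod 73.
11^1 ≡ 11 (mod 73)
11^2 = (11^1)^2 ≡ 11^2 = 121 ≡ 48 (mod 73)
11^4 = (11^2)^2 ≡ 48^2 = 2304 ≡ 41 (mod 73)
So A = 41. Hiro then computes K = A^b mod p = 41^6 mod 73.
41^1 ≡ 41 (mod 73)
41^2 = (41^1)^2 ≡ 41^2 = 1681 ≡ 2 (mod 73)
41^4 = (41^2)^2 ≡ 2^2 = 4 ≡ 4 (mod 73)
41^6 = 41^4 · 41^2 ≡ 4 · 2 ≡ 8 (mod 73).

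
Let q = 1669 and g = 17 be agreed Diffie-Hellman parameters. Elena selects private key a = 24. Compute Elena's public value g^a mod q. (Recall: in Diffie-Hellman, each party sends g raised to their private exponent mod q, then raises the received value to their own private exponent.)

917

Public value = 17^24 mod 1669.
17^1 ≡ 17 (mod 1669)
17^2 = (17^1)^2 ≡ 17^2 = 289 ≡ 289 (mod 1669)
17^4 = (17^2)^2 ≡ 289^2 = 83521 ≡ 71 (mod 1669)
17^8 = (17^4)^2 ≡ 71^2 = 5041 ≡ 34 (mod 1669)
17^16 = (17^8)^2 ≡ 34^2 = 1156 ≡ 1156 (mod 1669)
17^24 = 17^16 · 17^8 ≡ 1156 · 34 ≡ 917 (mod 1669).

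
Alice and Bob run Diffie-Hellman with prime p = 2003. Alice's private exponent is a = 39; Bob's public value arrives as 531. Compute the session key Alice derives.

Shared key K = 531^39 mod 2003.
531^1 ≡ 531 (mod 2003)
531^2 = (531^1)^2 ≡ 531^2 = 281961 ≡ 1541 (mod 2003)
531^4 = (531^2)^2 ≡ 1541^2 = 2374681 ≡ 1126 (mod 2003)
531^8 = (531^4)^2 ≡ 1126^2 = 1267876 ≡ 1980 (mod 2003)
531^16 = (531^8)^2 ≡ 1980^2 = 3920400 ≡ 529 (mod 2003)
531^32 = (531^16)^2 ≡ 529^2 = 279841 ≡ 1424 (mod 2003)
531^39 = 531^32 · 531^4 · 531^2 · 531^1 ≡ 1424 · 1126 · 1541 · 531 ≡ 523 (mod 2003).

523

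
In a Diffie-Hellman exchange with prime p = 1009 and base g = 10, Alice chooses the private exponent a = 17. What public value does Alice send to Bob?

777

Public value = 10^17 (mod 1009).
10^1 ≡ 10 (mod 1009)
10^2 = (10^1)^2 ≡ 10^2 = 100 ≡ 100 (mod 1009)
10^4 = (10^2)^2 ≡ 100^2 = 10000 ≡ 919 (mod 1009)
10^8 = (10^4)^2 ≡ 919^2 = 844561 ≡ 28 (mod 1009)
10^16 = (10^8)^2 ≡ 28^2 = 784 ≡ 784 (mod 1009)
10^17 = 10^16 · 10^1 ≡ 784 · 10 ≡ 777 (mod 1009).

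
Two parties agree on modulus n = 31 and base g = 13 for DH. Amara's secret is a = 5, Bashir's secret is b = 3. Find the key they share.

30

Amara sends A = g^a mod n = 13^5 mod 31.
13^1 ≡ 13 (mod 31)
13^2 = (13^1)^2 ≡ 13^2 = 169 ≡ 14 (mod 31)
13^4 = (13^2)^2 ≡ 14^2 = 196 ≡ 10 (mod 31)
13^5 = 13^4 · 13^1 ≡ 10 · 13 ≡ 6 (mod 31).
So A = 6. Bashir then computes K = A^b mod n = 6^3 mod 31.
6^1 ≡ 6 (mod 31)
6^2 = (6^1)^2 ≡ 6^2 = 36 ≡ 5 (mod 31)
6^3 = 6^2 · 6^1 ≡ 5 · 6 ≡ 30 (mod 31).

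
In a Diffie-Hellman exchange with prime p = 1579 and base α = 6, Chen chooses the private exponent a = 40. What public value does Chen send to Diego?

318

Public value = 6^40 (mod 1579).
6^1 ≡ 6 (mod 1579)
6^2 = (6^1)^2 ≡ 6^2 = 36 ≡ 36 (mod 1579)
6^4 = (6^2)^2 ≡ 36^2 = 1296 ≡ 1296 (mod 1579)
6^8 = (6^4)^2 ≡ 1296^2 = 1679616 ≡ 1139 (mod 1579)
6^16 = (6^8)^2 ≡ 1139^2 = 1297321 ≡ 962 (mod 1579)
6^32 = (6^16)^2 ≡ 962^2 = 925444 ≡ 150 (mod 1579)
6^40 = 6^32 · 6^8 ≡ 150 · 1139 ≡ 318 (mod 1579).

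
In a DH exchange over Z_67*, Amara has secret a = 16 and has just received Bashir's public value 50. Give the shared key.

65

Shared key K = 50^16 mod 67.
50^1 ≡ 50 (mod 67)
50^2 = (50^1)^2 ≡ 50^2 = 2500 ≡ 21 (mod 67)
50^4 = (50^2)^2 ≡ 21^2 = 441 ≡ 39 (mod 67)
50^8 = (50^4)^2 ≡ 39^2 = 1521 ≡ 47 (mod 67)
50^16 = (50^8)^2 ≡ 47^2 = 2209 ≡ 65 (mod 67)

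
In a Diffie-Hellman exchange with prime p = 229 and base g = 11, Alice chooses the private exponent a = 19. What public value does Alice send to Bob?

228

Public value = 11^19 (mod 229).
11^1 ≡ 11 (mod 229)
11^2 = (11^1)^2 ≡ 11^2 = 121 ≡ 121 (mod 229)
11^4 = (11^2)^2 ≡ 121^2 = 14641 ≡ 214 (mod 229)
11^8 = (11^4)^2 ≡ 214^2 = 45796 ≡ 225 (mod 229)
11^16 = (11^8)^2 ≡ 225^2 = 50625 ≡ 16 (mod 229)
11^19 = 11^16 · 11^2 · 11^1 ≡ 16 · 121 · 11 ≡ 228 (mod 229).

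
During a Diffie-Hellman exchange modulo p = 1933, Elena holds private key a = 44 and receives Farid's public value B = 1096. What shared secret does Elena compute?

1110

Shared key K = 1096^44 mod 1933.
1096^1 ≡ 1096 (mod 1933)
1096^2 = (1096^1)^2 ≡ 1096^2 = 1201216 ≡ 823 (mod 1933)
1096^4 = (1096^2)^2 ≡ 823^2 = 677329 ≡ 779 (mod 1933)
1096^8 = (1096^4)^2 ≡ 779^2 = 606841 ≡ 1812 (mod 1933)
1096^16 = (1096^8)^2 ≡ 1812^2 = 3283344 ≡ 1110 (mod 1933)
1096^32 = (1096^16)^2 ≡ 1110^2 = 1232100 ≡ 779 (mod 1933)
1096^44 = 1096^32 · 1096^8 · 1096^4 ≡ 779 · 1812 · 779 ≡ 1110 (mod 1933).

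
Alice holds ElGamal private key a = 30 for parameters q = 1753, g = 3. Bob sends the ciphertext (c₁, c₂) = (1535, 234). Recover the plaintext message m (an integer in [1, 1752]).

Shared mask s = c₁^a mod q = 1535^30 mod 1753.
1535^1 ≡ 1535 (mod 1753)
1535^2 = (1535^1)^2 ≡ 1535^2 = 2356225 ≡ 193 (mod 1753)
1535^4 = (1535^2)^2 ≡ 193^2 = 37249 ≡ 436 (mod 1753)
1535^8 = (1535^4)^2 ≡ 436^2 = 190096 ≡ 772 (mod 1753)
1535^16 = (1535^8)^2 ≡ 772^2 = 595984 ≡ 1717 (mod 1753)
1535^30 = 1535^16 · 1535^8 · 1535^4 · 1535^2 ≡ 1717 · 772 · 436 · 193 ≡ 1024 (mod 1753).
So s = 1024; s⁻¹ ≡ 1135 (mod 1753).
m = c₂ · s⁻¹ mod 1753 = 234 · 1135 mod 1753 = 887.

887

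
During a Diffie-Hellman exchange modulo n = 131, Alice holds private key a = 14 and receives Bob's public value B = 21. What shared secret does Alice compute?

35

Shared key K = 21^14 mod 131.
21^1 ≡ 21 (mod 131)
21^2 = (21^1)^2 ≡ 21^2 = 441 ≡ 48 (mod 131)
21^4 = (21^2)^2 ≡ 48^2 = 2304 ≡ 77 (mod 131)
21^8 = (21^4)^2 ≡ 77^2 = 5929 ≡ 34 (mod 131)
21^14 = 21^8 · 21^4 · 21^2 ≡ 34 · 77 · 48 ≡ 35 (mod 131).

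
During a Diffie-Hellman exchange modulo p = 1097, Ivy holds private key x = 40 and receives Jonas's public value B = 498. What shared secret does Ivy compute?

584

Shared key K = 498^40 mod 1097.
498^1 ≡ 498 (mod 1097)
498^2 = (498^1)^2 ≡ 498^2 = 248004 ≡ 82 (mod 1097)
498^4 = (498^2)^2 ≡ 82^2 = 6724 ≡ 142 (mod 1097)
498^8 = (498^4)^2 ≡ 142^2 = 20164 ≡ 418 (mod 1097)
498^16 = (498^8)^2 ≡ 418^2 = 174724 ≡ 301 (mod 1097)
498^32 = (498^16)^2 ≡ 301^2 = 90601 ≡ 647 (mod 1097)
498^40 = 498^32 · 498^8 ≡ 647 · 418 ≡ 584 (mod 1097).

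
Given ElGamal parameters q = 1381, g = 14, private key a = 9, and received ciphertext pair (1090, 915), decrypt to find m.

891

Shared mask s = c₁^a mod q = 1090^9 mod 1381.
1090^1 ≡ 1090 (mod 1381)
1090^2 = (1090^1)^2 ≡ 1090^2 = 1188100 ≡ 440 (mod 1381)
1090^4 = (1090^2)^2 ≡ 440^2 = 193600 ≡ 260 (mod 1381)
1090^8 = (1090^4)^2 ≡ 260^2 = 67600 ≡ 1312 (mod 1381)
1090^9 = 1090^8 · 1090^1 ≡ 1312 · 1090 ≡ 745 (mod 1381).
So s = 745; s⁻¹ ≡ 1305 (mod 1381).
m = c₂ · s⁻¹ mod 1381 = 915 · 1305 mod 1381 = 891.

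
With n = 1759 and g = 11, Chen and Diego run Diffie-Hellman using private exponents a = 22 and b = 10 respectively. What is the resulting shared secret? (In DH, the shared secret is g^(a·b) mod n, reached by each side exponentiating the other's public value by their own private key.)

Chen sends A = g^a mod n = 11^22 mod 1759.
11^1 ≡ 11 (mod 1759)
11^2 = (11^1)^2 ≡ 11^2 = 121 ≡ 121 (mod 1759)
11^4 = (11^2)^2 ≡ 121^2 = 14641 ≡ 569 (mod 1759)
11^8 = (11^4)^2 ≡ 569^2 = 323761 ≡ 105 (mod 1759)
11^16 = (11^8)^2 ≡ 105^2 = 11025 ≡ 471 (mod 1759)
11^22 = 11^16 · 11^4 · 11^2 ≡ 471 · 569 · 121 ≡ 714 (mod 1759).
So A = 714. Diego then computes K = A^b mod n = 714^10 mod 1759.
714^1 ≡ 714 (mod 1759)
714^2 = (714^1)^2 ≡ 714^2 = 509796 ≡ 1445 (mod 1759)
714^4 = (714^2)^2 ≡ 1445^2 = 2088025 ≡ 92 (mod 1759)
714^8 = (714^4)^2 ≡ 92^2 = 8464 ≡ 1428 (mod 1759)
714^10 = 714^8 · 714^2 ≡ 1428 · 1445 ≡ 153 (mod 1759).

153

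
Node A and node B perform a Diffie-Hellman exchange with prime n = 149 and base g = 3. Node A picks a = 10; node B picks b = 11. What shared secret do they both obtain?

Node A sends A = g^a mod n = 3^10 mod 149.
3^1 ≡ 3 (mod 149)
3^2 = (3^1)^2 ≡ 3^2 = 9 ≡ 9 (mod 149)
3^4 = (3^2)^2 ≡ 9^2 = 81 ≡ 81 (mod 149)
3^8 = (3^4)^2 ≡ 81^2 = 6561 ≡ 5 (mod 149)
3^10 = 3^8 · 3^2 ≡ 5 · 9 ≡ 45 (mod 149).
So A = 45. Node B then computes K = A^b mod n = 45^11 mod 149.
45^1 ≡ 45 (mod 149)
45^2 = (45^1)^2 ≡ 45^2 = 2025 ≡ 88 (mod 149)
45^4 = (45^2)^2 ≡ 88^2 = 7744 ≡ 145 (mod 149)
45^8 = (45^4)^2 ≡ 145^2 = 21025 ≡ 16 (mod 149)
45^11 = 45^8 · 45^2 · 45^1 ≡ 16 · 88 · 45 ≡ 35 (mod 149).

35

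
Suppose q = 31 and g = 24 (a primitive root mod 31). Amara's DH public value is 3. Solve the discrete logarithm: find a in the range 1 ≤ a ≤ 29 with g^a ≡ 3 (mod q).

Try successive powers of 24 modulo 31:
24^1 ≡ 24
24^2 ≡ 18
24^3 ≡ 29
24^4 ≡ 14
24^5 ≡ 26
24^6 ≡ 4
24^7 ≡ 3
Found: a = 7.

7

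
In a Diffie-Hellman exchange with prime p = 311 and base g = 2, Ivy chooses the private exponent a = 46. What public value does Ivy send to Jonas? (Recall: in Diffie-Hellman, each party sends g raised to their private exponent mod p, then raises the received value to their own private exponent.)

Public value = 2^46 mod 311.
2^1 ≡ 2 (mod 311)
2^2 = (2^1)^2 ≡ 2^2 = 4 ≡ 4 (mod 311)
2^4 = (2^2)^2 ≡ 4^2 = 16 ≡ 16 (mod 311)
2^8 = (2^4)^2 ≡ 16^2 = 256 ≡ 256 (mod 311)
2^16 = (2^8)^2 ≡ 256^2 = 65536 ≡ 226 (mod 311)
2^32 = (2^16)^2 ≡ 226^2 = 51076 ≡ 72 (mod 311)
2^46 = 2^32 · 2^8 · 2^4 · 2^2 ≡ 72 · 256 · 16 · 4 ≡ 25 (mod 311).

25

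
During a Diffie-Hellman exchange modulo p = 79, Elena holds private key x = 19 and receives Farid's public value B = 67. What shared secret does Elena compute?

Shared key K = 67^19 mod 79.
67^1 ≡ 67 (mod 79)
67^2 = (67^1)^2 ≡ 67^2 = 4489 ≡ 65 (mod 79)
67^4 = (67^2)^2 ≡ 65^2 = 4225 ≡ 38 (mod 79)
67^8 = (67^4)^2 ≡ 38^2 = 1444 ≡ 22 (mod 79)
67^16 = (67^8)^2 ≡ 22^2 = 484 ≡ 10 (mod 79)
67^19 = 67^16 · 67^2 · 67^1 ≡ 10 · 65 · 67 ≡ 21 (mod 79).

21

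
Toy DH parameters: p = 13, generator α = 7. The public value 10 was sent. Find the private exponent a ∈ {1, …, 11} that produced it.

Try successive powers of 7 modulo 13:
7^1 ≡ 7
7^2 ≡ 10
Found: a = 2.

2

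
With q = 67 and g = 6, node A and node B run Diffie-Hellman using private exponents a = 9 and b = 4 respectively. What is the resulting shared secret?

15

Node A sends A = g^a mod q = 6^9 mod 67.
6^1 ≡ 6 (mod 67)
6^2 = (6^1)^2 ≡ 6^2 = 36 ≡ 36 (mod 67)
6^4 = (6^2)^2 ≡ 36^2 = 1296 ≡ 23 (mod 67)
6^8 = (6^4)^2 ≡ 23^2 = 529 ≡ 60 (mod 67)
6^9 = 6^8 · 6^1 ≡ 60 · 6 ≡ 25 (mod 67).
So A = 25. Node B then computes K = A^b mod q = 25^4 mod 67.
25^1 ≡ 25 (mod 67)
25^2 = (25^1)^2 ≡ 25^2 = 625 ≡ 22 (mod 67)
25^4 = (25^2)^2 ≡ 22^2 = 484 ≡ 15 (mod 67)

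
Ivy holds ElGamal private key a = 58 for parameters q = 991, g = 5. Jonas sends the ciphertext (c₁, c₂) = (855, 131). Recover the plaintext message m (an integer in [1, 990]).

96

Shared mask s = c₁^a mod q = 855^58 mod 991.
855^1 ≡ 855 (mod 991)
855^2 = (855^1)^2 ≡ 855^2 = 731025 ≡ 658 (mod 991)
855^4 = (855^2)^2 ≡ 658^2 = 432964 ≡ 888 (mod 991)
855^8 = (855^4)^2 ≡ 888^2 = 788544 ≡ 699 (mod 991)
855^16 = (855^8)^2 ≡ 699^2 = 488601 ≡ 38 (mod 991)
855^32 = (855^16)^2 ≡ 38^2 = 1444 ≡ 453 (mod 991)
855^58 = 855^32 · 855^16 · 855^8 · 855^2 ≡ 453 · 38 · 699 · 658 ≡ 693 (mod 991).
So s = 693; s⁻¹ ≡ 848 (mod 991).
m = c₂ · s⁻¹ mod 991 = 131 · 848 mod 991 = 96.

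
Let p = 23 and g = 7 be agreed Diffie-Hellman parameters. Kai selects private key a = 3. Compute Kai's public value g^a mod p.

Public value = 7^3 mod 23.
7^1 ≡ 7 (mod 23)
7^2 = (7^1)^2 ≡ 7^2 = 49 ≡ 3 (mod 23)
7^3 = 7^2 · 7^1 ≡ 3 · 7 ≡ 21 (mod 23).

21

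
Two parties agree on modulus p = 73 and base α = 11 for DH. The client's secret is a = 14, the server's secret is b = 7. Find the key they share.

19

The server sends B = α^b mod p = 11^7 mod 73.
11^1 ≡ 11 (mod 73)
11^2 = (11^1)^2 ≡ 11^2 = 121 ≡ 48 (mod 73)
11^4 = (11^2)^2 ≡ 48^2 = 2304 ≡ 41 (mod 73)
11^7 = 11^4 · 11^2 · 11^1 ≡ 41 · 48 · 11 ≡ 40 (mod 73).
So B = 40. The client then computes K = B^a mod p = 40^14 mod 73.
40^1 ≡ 40 (mod 73)
40^2 = (40^1)^2 ≡ 40^2 = 1600 ≡ 67 (mod 73)
40^4 = (40^2)^2 ≡ 67^2 = 4489 ≡ 36 (mod 73)
40^8 = (40^4)^2 ≡ 36^2 = 1296 ≡ 55 (mod 73)
40^14 = 40^8 · 40^4 · 40^2 ≡ 55 · 36 · 67 ≡ 19 (mod 73).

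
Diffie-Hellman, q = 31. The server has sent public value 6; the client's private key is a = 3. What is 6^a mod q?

Shared key K = 6^3 mod 31.
6^1 ≡ 6 (mod 31)
6^2 = (6^1)^2 ≡ 6^2 = 36 ≡ 5 (mod 31)
6^3 = 6^2 · 6^1 ≡ 5 · 6 ≡ 30 (mod 31).

30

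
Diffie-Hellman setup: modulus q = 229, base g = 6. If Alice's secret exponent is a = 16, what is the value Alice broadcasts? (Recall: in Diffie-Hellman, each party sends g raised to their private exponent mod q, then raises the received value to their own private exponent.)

183

Public value = 6^16 (mod 229).
6^1 ≡ 6 (mod 229)
6^2 = (6^1)^2 ≡ 6^2 = 36 ≡ 36 (mod 229)
6^4 = (6^2)^2 ≡ 36^2 = 1296 ≡ 151 (mod 229)
6^8 = (6^4)^2 ≡ 151^2 = 22801 ≡ 130 (mod 229)
6^16 = (6^8)^2 ≡ 130^2 = 16900 ≡ 183 (mod 229)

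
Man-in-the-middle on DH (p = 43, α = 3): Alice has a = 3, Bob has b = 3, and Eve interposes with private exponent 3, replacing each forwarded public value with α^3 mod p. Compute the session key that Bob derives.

Bob receives Eve's public value M = 3^3 mod 43 instead of the honest one.
3^1 ≡ 3 (mod 43)
3^2 = (3^1)^2 ≡ 3^2 = 9 ≡ 9 (mod 43)
3^3 = 3^2 · 3^1 ≡ 9 · 3 ≡ 27 (mod 43).
So M = 27. Bob computes K = M^3 mod 43.
27^1 ≡ 27 (mod 43)
27^2 = (27^1)^2 ≡ 27^2 = 729 ≡ 41 (mod 43)
27^3 = 27^2 · 27^1 ≡ 41 · 27 ≡ 32 (mod 43).

32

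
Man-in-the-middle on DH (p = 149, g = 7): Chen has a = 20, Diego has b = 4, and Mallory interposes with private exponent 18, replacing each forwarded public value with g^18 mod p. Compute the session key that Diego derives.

73

Diego receives Mallory's public value M = 7^18 mod 149 instead of the honest one.
7^1 ≡ 7 (mod 149)
7^2 = (7^1)^2 ≡ 7^2 = 49 ≡ 49 (mod 149)
7^4 = (7^2)^2 ≡ 49^2 = 2401 ≡ 17 (mod 149)
7^8 = (7^4)^2 ≡ 17^2 = 289 ≡ 140 (mod 149)
7^16 = (7^8)^2 ≡ 140^2 = 19600 ≡ 81 (mod 149)
7^18 = 7^16 · 7^2 ≡ 81 · 49 ≡ 95 (mod 149).
So M = 95. Diego computes K = M^4 mod 149.
95^1 ≡ 95 (mod 149)
95^2 = (95^1)^2 ≡ 95^2 = 9025 ≡ 85 (mod 149)
95^4 = (95^2)^2 ≡ 85^2 = 7225 ≡ 73 (mod 149)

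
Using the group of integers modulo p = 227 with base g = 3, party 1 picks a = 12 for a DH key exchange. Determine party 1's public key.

Public value = 3^12 mod 227.
3^1 ≡ 3 (mod 227)
3^2 = (3^1)^2 ≡ 3^2 = 9 ≡ 9 (mod 227)
3^4 = (3^2)^2 ≡ 9^2 = 81 ≡ 81 (mod 227)
3^8 = (3^4)^2 ≡ 81^2 = 6561 ≡ 205 (mod 227)
3^12 = 3^8 · 3^4 ≡ 205 · 81 ≡ 34 (mod 227).

34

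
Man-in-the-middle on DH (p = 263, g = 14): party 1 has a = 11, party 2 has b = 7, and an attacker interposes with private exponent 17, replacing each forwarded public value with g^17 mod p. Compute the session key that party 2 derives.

Party 2 receives an attacker's public value M = 14^17 mod 263 instead of the honest one.
14^1 ≡ 14 (mod 263)
14^2 = (14^1)^2 ≡ 14^2 = 196 ≡ 196 (mod 263)
14^4 = (14^2)^2 ≡ 196^2 = 38416 ≡ 18 (mod 263)
14^8 = (14^4)^2 ≡ 18^2 = 324 ≡ 61 (mod 263)
14^16 = (14^8)^2 ≡ 61^2 = 3721 ≡ 39 (mod 263)
14^17 = 14^16 · 14^1 ≡ 39 · 14 ≡ 20 (mod 263).
So M = 20. Party 2 computes K = M^7 mod 263.
20^1 ≡ 20 (mod 263)
20^2 = (20^1)^2 ≡ 20^2 = 400 ≡ 137 (mod 263)
20^4 = (20^2)^2 ≡ 137^2 = 18769 ≡ 96 (mod 263)
20^7 = 20^4 · 20^2 · 20^1 ≡ 96 · 137 · 20 ≡ 40 (mod 263).

40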